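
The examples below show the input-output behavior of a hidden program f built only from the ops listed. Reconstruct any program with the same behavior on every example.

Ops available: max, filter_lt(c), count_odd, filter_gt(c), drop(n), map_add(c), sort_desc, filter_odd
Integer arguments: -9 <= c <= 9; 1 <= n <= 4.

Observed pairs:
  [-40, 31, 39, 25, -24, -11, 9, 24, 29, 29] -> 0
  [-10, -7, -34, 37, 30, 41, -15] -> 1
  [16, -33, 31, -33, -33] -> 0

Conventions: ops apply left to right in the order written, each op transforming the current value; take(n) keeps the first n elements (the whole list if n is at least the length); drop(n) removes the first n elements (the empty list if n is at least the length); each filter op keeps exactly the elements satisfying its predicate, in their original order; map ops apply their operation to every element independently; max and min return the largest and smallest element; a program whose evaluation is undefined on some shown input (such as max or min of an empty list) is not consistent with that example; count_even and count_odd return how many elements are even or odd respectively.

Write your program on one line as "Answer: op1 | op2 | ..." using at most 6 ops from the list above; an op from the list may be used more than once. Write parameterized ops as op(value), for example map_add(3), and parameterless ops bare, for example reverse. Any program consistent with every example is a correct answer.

drop(4) | filter_odd | drop(1) | filter_lt(7) | count_odd

Check, running the answer program on each example:
  [-40, 31, 39, 25, -24, -11, 9, 24, 29, 29] -> [-24, -11, 9, 24, 29, 29] -> [-11, 9, 29, 29] -> [9, 29, 29] -> [] -> 0
  [-10, -7, -34, 37, 30, 41, -15] -> [30, 41, -15] -> [41, -15] -> [-15] -> [-15] -> 1
  [16, -33, 31, -33, -33] -> [-33] -> [-33] -> [] -> [] -> 0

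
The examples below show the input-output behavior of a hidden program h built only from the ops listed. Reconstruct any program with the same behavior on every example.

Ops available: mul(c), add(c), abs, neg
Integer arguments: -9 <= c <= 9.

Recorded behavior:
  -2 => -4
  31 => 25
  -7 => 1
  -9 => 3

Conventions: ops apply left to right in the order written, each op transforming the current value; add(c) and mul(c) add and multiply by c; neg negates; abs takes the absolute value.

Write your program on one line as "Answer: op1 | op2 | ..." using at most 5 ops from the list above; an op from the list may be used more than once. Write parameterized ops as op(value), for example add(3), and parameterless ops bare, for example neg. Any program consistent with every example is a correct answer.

abs | neg | add(6) | neg

Check, running the answer program on each example:
  -2 -> 2 -> -2 -> 4 -> -4
  31 -> 31 -> -31 -> -25 -> 25
  -7 -> 7 -> -7 -> -1 -> 1
  -9 -> 9 -> -9 -> -3 -> 3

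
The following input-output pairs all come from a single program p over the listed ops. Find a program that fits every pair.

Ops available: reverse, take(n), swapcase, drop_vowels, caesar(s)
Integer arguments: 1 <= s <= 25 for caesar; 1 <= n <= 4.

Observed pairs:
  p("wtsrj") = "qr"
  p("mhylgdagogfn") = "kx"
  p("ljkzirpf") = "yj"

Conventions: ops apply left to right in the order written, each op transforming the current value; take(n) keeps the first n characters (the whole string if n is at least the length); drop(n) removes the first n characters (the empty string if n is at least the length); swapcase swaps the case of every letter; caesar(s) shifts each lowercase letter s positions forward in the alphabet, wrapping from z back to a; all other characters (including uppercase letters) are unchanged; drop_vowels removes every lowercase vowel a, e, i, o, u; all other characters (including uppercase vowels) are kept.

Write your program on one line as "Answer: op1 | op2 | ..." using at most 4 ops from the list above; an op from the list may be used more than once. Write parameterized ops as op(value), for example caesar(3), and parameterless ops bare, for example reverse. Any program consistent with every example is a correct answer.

take(4) | caesar(25) | reverse | take(2)

Check, running the answer program on each example:
  "wtsrj" -> "wtsr" -> "vsrq" -> "qrsv" -> "qr"
  "mhylgdagogfn" -> "mhyl" -> "lgxk" -> "kxgl" -> "kx"
  "ljkzirpf" -> "ljkz" -> "kijy" -> "yjik" -> "yj"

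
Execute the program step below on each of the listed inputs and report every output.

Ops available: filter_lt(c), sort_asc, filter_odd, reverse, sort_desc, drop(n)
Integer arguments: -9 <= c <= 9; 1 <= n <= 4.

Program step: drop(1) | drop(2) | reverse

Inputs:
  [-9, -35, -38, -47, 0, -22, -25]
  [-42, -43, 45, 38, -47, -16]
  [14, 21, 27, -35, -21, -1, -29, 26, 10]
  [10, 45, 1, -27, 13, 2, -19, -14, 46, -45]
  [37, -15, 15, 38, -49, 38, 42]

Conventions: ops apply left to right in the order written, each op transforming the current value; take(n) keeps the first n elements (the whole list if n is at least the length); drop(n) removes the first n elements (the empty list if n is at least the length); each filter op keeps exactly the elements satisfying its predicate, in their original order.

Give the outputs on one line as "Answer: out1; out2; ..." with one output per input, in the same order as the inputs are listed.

Execution, op by op:
  [-9, -35, -38, -47, 0, -22, -25] -> [-35, -38, -47, 0, -22, -25] -> [-47, 0, -22, -25] -> [-25, -22, 0, -47]
  [-42, -43, 45, 38, -47, -16] -> [-43, 45, 38, -47, -16] -> [38, -47, -16] -> [-16, -47, 38]
  [14, 21, 27, -35, -21, -1, -29, 26, 10] -> [21, 27, -35, -21, -1, -29, 26, 10] -> [-35, -21, -1, -29, 26, 10] -> [10, 26, -29, -1, -21, -35]
  [10, 45, 1, -27, 13, 2, -19, -14, 46, -45] -> [45, 1, -27, 13, 2, -19, -14, 46, -45] -> [-27, 13, 2, -19, -14, 46, -45] -> [-45, 46, -14, -19, 2, 13, -27]
  [37, -15, 15, 38, -49, 38, 42] -> [-15, 15, 38, -49, 38, 42] -> [38, -49, 38, 42] -> [42, 38, -49, 38]

[-25, -22, 0, -47]; [-16, -47, 38]; [10, 26, -29, -1, -21, -35]; [-45, 46, -14, -19, 2, 13, -27]; [42, 38, -49, 38]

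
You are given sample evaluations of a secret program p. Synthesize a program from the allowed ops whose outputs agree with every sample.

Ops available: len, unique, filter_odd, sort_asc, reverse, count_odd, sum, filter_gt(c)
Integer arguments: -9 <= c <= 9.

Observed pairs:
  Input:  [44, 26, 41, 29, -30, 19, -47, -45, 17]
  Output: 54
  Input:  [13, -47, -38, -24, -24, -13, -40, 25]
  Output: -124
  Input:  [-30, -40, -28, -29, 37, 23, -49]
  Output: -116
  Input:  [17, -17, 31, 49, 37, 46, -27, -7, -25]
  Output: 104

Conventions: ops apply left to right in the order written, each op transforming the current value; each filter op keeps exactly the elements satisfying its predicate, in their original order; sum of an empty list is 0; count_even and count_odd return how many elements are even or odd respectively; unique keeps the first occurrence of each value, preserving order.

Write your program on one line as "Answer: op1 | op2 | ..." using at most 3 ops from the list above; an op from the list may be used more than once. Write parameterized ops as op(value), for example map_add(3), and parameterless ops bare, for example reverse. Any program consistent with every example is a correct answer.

unique | sum

Check, running the answer program on each example:
  [44, 26, 41, 29, -30, 19, -47, -45, 17] -> [44, 26, 41, 29, -30, 19, -47, -45, 17] -> 54
  [13, -47, -38, -24, -24, -13, -40, 25] -> [13, -47, -38, -24, -13, -40, 25] -> -124
  [-30, -40, -28, -29, 37, 23, -49] -> [-30, -40, -28, -29, 37, 23, -49] -> -116
  [17, -17, 31, 49, 37, 46, -27, -7, -25] -> [17, -17, 31, 49, 37, 46, -27, -7, -25] -> 104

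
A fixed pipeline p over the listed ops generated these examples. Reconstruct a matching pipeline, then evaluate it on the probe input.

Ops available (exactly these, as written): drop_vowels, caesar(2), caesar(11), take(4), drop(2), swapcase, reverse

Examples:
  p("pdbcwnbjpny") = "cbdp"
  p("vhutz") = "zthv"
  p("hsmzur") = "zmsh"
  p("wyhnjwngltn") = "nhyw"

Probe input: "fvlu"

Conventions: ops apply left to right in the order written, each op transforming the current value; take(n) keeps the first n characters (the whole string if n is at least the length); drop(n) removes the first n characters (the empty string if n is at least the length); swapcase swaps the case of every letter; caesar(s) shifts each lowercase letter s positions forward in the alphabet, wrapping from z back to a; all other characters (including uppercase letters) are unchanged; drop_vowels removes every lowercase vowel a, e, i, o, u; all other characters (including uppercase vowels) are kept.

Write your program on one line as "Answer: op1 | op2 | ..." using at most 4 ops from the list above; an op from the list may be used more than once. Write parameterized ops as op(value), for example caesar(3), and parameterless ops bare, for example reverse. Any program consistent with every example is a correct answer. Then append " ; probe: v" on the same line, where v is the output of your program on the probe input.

drop_vowels | take(4) | reverse ; probe: "lvf"

Check, running the answer program on each example:
  "pdbcwnbjpny" -> "pdbcwnbjpny" -> "pdbc" -> "cbdp"
  "vhutz" -> "vhtz" -> "vhtz" -> "zthv"
  "hsmzur" -> "hsmzr" -> "hsmz" -> "zmsh"
  "wyhnjwngltn" -> "wyhnjwngltn" -> "wyhn" -> "nhyw"
  probe: "fvlu" -> "fvl" -> "fvl" -> "lvf"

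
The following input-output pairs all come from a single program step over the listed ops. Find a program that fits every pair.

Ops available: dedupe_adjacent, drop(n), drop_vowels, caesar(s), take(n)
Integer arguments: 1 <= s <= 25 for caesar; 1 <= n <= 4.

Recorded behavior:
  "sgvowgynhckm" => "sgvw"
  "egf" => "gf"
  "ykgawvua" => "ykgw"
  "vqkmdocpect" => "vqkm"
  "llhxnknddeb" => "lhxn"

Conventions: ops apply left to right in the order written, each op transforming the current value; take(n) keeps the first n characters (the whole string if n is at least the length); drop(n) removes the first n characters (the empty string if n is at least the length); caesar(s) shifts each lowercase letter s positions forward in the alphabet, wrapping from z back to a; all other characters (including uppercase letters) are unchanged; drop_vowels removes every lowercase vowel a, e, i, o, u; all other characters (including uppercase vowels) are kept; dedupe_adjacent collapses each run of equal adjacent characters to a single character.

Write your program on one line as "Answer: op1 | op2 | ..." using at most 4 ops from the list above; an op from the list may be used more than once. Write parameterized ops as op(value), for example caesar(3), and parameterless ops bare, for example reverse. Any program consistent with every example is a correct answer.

dedupe_adjacent | drop_vowels | take(4)

Check, running the answer program on each example:
  "sgvowgynhckm" -> "sgvowgynhckm" -> "sgvwgynhckm" -> "sgvw"
  "egf" -> "egf" -> "gf" -> "gf"
  "ykgawvua" -> "ykgawvua" -> "ykgwv" -> "ykgw"
  "vqkmdocpect" -> "vqkmdocpect" -> "vqkmdcpct" -> "vqkm"
  "llhxnknddeb" -> "lhxnkndeb" -> "lhxnkndb" -> "lhxn"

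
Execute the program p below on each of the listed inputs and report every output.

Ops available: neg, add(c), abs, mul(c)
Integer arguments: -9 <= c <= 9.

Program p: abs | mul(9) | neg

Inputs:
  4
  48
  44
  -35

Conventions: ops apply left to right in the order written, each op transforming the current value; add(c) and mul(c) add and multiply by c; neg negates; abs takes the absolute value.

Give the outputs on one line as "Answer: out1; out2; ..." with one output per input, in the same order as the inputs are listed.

Execution, op by op:
  4 -> 4 -> 36 -> -36
  48 -> 48 -> 432 -> -432
  44 -> 44 -> 396 -> -396
  -35 -> 35 -> 315 -> -315

-36; -432; -396; -315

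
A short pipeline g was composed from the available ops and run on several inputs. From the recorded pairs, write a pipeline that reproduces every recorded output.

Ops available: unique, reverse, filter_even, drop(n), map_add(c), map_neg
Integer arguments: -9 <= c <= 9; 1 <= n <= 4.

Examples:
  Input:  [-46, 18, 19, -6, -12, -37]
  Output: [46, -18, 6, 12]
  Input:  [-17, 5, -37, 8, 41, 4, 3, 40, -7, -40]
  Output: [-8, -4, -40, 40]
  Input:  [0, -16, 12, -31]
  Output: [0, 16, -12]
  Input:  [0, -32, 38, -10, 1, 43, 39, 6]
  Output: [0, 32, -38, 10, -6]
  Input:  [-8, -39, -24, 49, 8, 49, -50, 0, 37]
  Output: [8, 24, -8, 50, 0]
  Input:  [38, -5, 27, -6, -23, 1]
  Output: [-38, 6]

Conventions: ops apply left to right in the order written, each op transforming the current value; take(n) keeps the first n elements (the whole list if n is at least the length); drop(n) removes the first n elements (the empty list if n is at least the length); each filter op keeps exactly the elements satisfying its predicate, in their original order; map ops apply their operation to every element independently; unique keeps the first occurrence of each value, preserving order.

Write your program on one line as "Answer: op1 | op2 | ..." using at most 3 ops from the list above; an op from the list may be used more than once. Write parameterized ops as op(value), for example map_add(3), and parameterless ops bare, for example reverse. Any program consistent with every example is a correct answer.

map_neg | unique | filter_even

Check, running the answer program on each example:
  [-46, 18, 19, -6, -12, -37] -> [46, -18, -19, 6, 12, 37] -> [46, -18, -19, 6, 12, 37] -> [46, -18, 6, 12]
  [-17, 5, -37, 8, 41, 4, 3, 40, -7, -40] -> [17, -5, 37, -8, -41, -4, -3, -40, 7, 40] -> [17, -5, 37, -8, -41, -4, -3, -40, 7, 40] -> [-8, -4, -40, 40]
  [0, -16, 12, -31] -> [0, 16, -12, 31] -> [0, 16, -12, 31] -> [0, 16, -12]
  [0, -32, 38, -10, 1, 43, 39, 6] -> [0, 32, -38, 10, -1, -43, -39, -6] -> [0, 32, -38, 10, -1, -43, -39, -6] -> [0, 32, -38, 10, -6]
  [-8, -39, -24, 49, 8, 49, -50, 0, 37] -> [8, 39, 24, -49, -8, -49, 50, 0, -37] -> [8, 39, 24, -49, -8, 50, 0, -37] -> [8, 24, -8, 50, 0]
  [38, -5, 27, -6, -23, 1] -> [-38, 5, -27, 6, 23, -1] -> [-38, 5, -27, 6, 23, -1] -> [-38, 6]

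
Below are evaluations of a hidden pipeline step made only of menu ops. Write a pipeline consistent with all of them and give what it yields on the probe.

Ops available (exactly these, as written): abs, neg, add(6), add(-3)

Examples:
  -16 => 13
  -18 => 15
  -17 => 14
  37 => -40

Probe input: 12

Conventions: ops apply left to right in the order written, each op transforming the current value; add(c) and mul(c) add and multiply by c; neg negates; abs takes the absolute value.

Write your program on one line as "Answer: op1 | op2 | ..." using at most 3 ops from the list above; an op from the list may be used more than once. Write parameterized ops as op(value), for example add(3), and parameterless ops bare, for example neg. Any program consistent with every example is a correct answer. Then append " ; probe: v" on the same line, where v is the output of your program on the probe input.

neg | add(-3) ; probe: -15

Check, running the answer program on each example:
  -16 -> 16 -> 13
  -18 -> 18 -> 15
  -17 -> 17 -> 14
  37 -> -37 -> -40
  probe: 12 -> -12 -> -15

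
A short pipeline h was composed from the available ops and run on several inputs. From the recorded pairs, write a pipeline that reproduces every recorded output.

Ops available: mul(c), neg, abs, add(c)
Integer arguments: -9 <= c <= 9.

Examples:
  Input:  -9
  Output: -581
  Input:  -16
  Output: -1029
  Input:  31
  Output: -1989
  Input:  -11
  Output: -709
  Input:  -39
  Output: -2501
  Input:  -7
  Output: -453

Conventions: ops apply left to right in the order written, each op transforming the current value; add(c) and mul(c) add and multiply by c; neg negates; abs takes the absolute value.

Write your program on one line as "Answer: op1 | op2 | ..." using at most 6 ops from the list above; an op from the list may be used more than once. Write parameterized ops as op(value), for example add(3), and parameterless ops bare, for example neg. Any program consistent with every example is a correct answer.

mul(-8) | mul(-8) | abs | neg | add(-4) | add(-1)

Check, running the answer program on each example:
  -9 -> 72 -> -576 -> 576 -> -576 -> -580 -> -581
  -16 -> 128 -> -1024 -> 1024 -> -1024 -> -1028 -> -1029
  31 -> -248 -> 1984 -> 1984 -> -1984 -> -1988 -> -1989
  -11 -> 88 -> -704 -> 704 -> -704 -> -708 -> -709
  -39 -> 312 -> -2496 -> 2496 -> -2496 -> -2500 -> -2501
  -7 -> 56 -> -448 -> 448 -> -448 -> -452 -> -453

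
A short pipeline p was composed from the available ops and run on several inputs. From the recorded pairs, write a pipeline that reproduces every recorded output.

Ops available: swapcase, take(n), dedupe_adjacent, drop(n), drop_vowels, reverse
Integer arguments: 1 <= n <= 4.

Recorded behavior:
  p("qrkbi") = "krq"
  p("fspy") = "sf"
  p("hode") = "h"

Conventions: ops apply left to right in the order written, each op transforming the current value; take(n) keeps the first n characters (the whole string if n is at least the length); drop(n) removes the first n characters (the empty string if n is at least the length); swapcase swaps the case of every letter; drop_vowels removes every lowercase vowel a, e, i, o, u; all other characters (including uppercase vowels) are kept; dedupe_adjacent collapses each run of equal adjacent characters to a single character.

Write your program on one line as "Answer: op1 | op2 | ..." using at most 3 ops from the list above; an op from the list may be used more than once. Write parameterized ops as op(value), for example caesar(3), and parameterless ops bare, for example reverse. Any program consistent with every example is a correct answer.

reverse | drop(2) | drop_vowels

Check, running the answer program on each example:
  "qrkbi" -> "ibkrq" -> "krq" -> "krq"
  "fspy" -> "ypsf" -> "sf" -> "sf"
  "hode" -> "edoh" -> "oh" -> "h"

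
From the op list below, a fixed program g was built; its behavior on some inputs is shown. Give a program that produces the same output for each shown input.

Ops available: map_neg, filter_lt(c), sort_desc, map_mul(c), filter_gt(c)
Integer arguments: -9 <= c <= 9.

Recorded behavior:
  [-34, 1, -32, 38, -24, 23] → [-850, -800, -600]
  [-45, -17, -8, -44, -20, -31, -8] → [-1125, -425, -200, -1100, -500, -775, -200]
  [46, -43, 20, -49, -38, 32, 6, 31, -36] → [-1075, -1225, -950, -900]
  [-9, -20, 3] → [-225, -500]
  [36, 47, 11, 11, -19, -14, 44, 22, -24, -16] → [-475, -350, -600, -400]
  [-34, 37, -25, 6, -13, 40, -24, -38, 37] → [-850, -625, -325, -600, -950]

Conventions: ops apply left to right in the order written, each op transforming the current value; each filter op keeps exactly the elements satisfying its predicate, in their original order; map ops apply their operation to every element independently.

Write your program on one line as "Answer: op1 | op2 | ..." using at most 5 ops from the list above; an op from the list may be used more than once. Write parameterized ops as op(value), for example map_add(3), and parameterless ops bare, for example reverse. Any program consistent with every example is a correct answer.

map_mul(5) | map_mul(-1) | map_mul(-5) | filter_lt(-2)

Check, running the answer program on each example:
  [-34, 1, -32, 38, -24, 23] -> [-170, 5, -160, 190, -120, 115] -> [170, -5, 160, -190, 120, -115] -> [-850, 25, -800, 950, -600, 575] -> [-850, -800, -600]
  [-45, -17, -8, -44, -20, -31, -8] -> [-225, -85, -40, -220, -100, -155, -40] -> [225, 85, 40, 220, 100, 155, 40] -> [-1125, -425, -200, -1100, -500, -775, -200] -> [-1125, -425, -200, -1100, -500, -775, -200]
  [46, -43, 20, -49, -38, 32, 6, 31, -36] -> [230, -215, 100, -245, -190, 160, 30, 155, -180] -> [-230, 215, -100, 245, 190, -160, -30, -155, 180] -> [1150, -1075, 500, -1225, -950, 800, 150, 775, -900] -> [-1075, -1225, -950, -900]
  [-9, -20, 3] -> [-45, -100, 15] -> [45, 100, -15] -> [-225, -500, 75] -> [-225, -500]
  [36, 47, 11, 11, -19, -14, 44, 22, -24, -16] -> [180, 235, 55, 55, -95, -70, 220, 110, -120, -80] -> [-180, -235, -55, -55, 95, 70, -220, -110, 120, 80] -> [900, 1175, 275, 275, -475, -350, 1100, 550, -600, -400] -> [-475, -350, -600, -400]
  [-34, 37, -25, 6, -13, 40, -24, -38, 37] -> [-170, 185, -125, 30, -65, 200, -120, -190, 185] -> [170, -185, 125, -30, 65, -200, 120, 190, -185] -> [-850, 925, -625, 150, -325, 1000, -600, -950, 925] -> [-850, -625, -325, -600, -950]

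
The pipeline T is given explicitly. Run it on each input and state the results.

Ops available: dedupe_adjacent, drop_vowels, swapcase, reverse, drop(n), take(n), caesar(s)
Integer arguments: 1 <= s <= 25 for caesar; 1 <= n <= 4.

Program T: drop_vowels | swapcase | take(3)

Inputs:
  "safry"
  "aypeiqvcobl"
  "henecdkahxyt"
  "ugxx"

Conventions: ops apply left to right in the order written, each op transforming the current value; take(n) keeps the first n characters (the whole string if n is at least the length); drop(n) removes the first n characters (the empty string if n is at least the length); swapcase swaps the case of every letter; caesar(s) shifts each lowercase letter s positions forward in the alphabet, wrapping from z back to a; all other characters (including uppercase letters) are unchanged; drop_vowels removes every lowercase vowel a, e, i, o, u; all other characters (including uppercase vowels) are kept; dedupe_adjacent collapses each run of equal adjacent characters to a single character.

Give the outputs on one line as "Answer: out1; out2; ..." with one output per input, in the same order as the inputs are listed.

"SFR"; "YPQ"; "HNC"; "GXX"

Execution, op by op:
  "safry" -> "sfry" -> "SFRY" -> "SFR"
  "aypeiqvcobl" -> "ypqvcbl" -> "YPQVCBL" -> "YPQ"
  "henecdkahxyt" -> "hncdkhxyt" -> "HNCDKHXYT" -> "HNC"
  "ugxx" -> "gxx" -> "GXX" -> "GXX"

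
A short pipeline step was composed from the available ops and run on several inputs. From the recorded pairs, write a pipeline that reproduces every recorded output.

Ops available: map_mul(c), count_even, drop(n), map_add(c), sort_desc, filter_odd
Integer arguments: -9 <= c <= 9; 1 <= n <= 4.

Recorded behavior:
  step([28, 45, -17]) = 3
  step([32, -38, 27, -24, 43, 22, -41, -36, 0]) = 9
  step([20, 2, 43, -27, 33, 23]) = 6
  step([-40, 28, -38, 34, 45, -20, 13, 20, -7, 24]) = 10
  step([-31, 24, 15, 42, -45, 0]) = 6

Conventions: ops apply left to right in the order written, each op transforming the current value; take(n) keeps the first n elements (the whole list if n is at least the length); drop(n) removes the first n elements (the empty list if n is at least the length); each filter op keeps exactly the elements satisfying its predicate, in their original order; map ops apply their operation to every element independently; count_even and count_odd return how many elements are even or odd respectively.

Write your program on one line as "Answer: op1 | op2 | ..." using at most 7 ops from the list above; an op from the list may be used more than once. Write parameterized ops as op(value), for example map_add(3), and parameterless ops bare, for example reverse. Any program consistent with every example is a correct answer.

map_mul(8) | map_add(7) | map_mul(2) | map_add(4) | sort_desc | count_even

Check, running the answer program on each example:
  [28, 45, -17] -> [224, 360, -136] -> [231, 367, -129] -> [462, 734, -258] -> [466, 738, -254] -> [738, 466, -254] -> 3
  [32, -38, 27, -24, 43, 22, -41, -36, 0] -> [256, -304, 216, -192, 344, 176, -328, -288, 0] -> [263, -297, 223, -185, 351, 183, -321, -281, 7] -> [526, -594, 446, -370, 702, 366, -642, -562, 14] -> [530, -590, 450, -366, 706, 370, -638, -558, 18] -> [706, 530, 450, 370, 18, -366, -558, -590, -638] -> 9
  [20, 2, 43, -27, 33, 23] -> [160, 16, 344, -216, 264, 184] -> [167, 23, 351, -209, 271, 191] -> [334, 46, 702, -418, 542, 382] -> [338, 50, 706, -414, 546, 386] -> [706, 546, 386, 338, 50, -414] -> 6
  [-40, 28, -38, 34, 45, -20, 13, 20, -7, 24] -> [-320, 224, -304, 272, 360, -160, 104, 160, -56, 192] -> [-313, 231, -297, 279, 367, -153, 111, 167, -49, 199] -> [-626, 462, -594, 558, 734, -306, 222, 334, -98, 398] -> [-622, 466, -590, 562, 738, -302, 226, 338, -94, 402] -> [738, 562, 466, 402, 338, 226, -94, -302, -590, -622] -> 10
  [-31, 24, 15, 42, -45, 0] -> [-248, 192, 120, 336, -360, 0] -> [-241, 199, 127, 343, -353, 7] -> [-482, 398, 254, 686, -706, 14] -> [-478, 402, 258, 690, -702, 18] -> [690, 402, 258, 18, -478, -702] -> 6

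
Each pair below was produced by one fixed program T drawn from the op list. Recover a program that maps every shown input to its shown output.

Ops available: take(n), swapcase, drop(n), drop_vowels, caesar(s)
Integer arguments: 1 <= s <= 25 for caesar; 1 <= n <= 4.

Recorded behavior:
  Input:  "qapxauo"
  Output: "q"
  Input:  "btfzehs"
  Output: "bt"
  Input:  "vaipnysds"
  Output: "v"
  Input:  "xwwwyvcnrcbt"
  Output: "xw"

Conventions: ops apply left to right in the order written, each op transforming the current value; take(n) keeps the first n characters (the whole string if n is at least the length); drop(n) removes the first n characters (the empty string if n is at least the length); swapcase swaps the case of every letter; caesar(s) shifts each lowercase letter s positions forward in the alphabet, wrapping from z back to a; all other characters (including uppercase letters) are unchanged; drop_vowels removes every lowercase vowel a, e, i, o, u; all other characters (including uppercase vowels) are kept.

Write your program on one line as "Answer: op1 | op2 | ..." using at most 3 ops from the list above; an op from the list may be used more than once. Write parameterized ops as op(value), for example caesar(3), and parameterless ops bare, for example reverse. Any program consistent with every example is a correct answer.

take(2) | drop_vowels

Check, running the answer program on each example:
  "qapxauo" -> "qa" -> "q"
  "btfzehs" -> "bt" -> "bt"
  "vaipnysds" -> "va" -> "v"
  "xwwwyvcnrcbt" -> "xw" -> "xw"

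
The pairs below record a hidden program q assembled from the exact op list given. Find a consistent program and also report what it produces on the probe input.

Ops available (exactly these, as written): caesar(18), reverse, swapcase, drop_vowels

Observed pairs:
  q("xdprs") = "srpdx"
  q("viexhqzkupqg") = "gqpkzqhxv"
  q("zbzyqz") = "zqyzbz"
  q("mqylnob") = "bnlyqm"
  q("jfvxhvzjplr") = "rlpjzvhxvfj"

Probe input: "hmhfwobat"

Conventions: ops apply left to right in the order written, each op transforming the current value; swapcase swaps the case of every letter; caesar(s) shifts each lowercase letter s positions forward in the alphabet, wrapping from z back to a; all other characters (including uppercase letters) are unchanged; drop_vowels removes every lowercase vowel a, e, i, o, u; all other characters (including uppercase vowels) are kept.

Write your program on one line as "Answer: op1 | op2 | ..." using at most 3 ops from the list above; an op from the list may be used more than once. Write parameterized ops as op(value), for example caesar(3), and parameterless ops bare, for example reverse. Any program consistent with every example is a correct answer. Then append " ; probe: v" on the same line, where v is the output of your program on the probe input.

reverse | drop_vowels ; probe: "tbwfhmh"

Check, running the answer program on each example:
  "xdprs" -> "srpdx" -> "srpdx"
  "viexhqzkupqg" -> "gqpukzqhxeiv" -> "gqpkzqhxv"
  "zbzyqz" -> "zqyzbz" -> "zqyzbz"
  "mqylnob" -> "bonlyqm" -> "bnlyqm"
  "jfvxhvzjplr" -> "rlpjzvhxvfj" -> "rlpjzvhxvfj"
  probe: "hmhfwobat" -> "tabowfhmh" -> "tbwfhmh"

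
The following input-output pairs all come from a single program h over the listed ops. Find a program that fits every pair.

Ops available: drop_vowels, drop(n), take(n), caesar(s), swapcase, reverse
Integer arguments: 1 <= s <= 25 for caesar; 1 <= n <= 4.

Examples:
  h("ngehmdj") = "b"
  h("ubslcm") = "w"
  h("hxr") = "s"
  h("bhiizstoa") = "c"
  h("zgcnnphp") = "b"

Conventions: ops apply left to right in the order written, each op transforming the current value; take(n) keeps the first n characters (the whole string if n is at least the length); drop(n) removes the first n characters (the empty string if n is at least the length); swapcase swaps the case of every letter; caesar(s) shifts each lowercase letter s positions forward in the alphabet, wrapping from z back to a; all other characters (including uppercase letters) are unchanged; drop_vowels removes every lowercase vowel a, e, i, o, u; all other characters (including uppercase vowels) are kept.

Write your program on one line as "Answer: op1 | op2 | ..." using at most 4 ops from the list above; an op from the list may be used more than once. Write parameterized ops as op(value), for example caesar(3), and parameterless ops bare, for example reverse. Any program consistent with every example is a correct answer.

drop(1) | take(1) | caesar(21)

Check, running the answer program on each example:
  "ngehmdj" -> "gehmdj" -> "g" -> "b"
  "ubslcm" -> "bslcm" -> "b" -> "w"
  "hxr" -> "xr" -> "x" -> "s"
  "bhiizstoa" -> "hiizstoa" -> "h" -> "c"
  "zgcnnphp" -> "gcnnphp" -> "g" -> "b"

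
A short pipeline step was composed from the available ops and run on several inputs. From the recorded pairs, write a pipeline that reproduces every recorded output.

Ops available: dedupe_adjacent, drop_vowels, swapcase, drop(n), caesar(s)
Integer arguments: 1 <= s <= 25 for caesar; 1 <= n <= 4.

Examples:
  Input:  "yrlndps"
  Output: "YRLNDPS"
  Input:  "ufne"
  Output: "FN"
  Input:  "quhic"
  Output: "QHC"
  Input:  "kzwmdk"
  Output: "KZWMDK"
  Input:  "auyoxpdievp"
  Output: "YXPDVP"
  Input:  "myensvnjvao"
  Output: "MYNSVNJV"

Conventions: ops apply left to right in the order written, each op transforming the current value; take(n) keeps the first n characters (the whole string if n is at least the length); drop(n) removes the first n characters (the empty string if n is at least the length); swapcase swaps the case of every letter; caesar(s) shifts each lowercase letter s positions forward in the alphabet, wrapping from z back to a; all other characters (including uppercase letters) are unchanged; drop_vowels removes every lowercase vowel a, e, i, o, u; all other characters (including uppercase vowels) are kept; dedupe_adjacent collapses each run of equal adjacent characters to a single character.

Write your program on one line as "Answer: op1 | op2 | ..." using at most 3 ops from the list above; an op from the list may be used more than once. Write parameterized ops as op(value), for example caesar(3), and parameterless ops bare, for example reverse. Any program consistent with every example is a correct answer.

drop_vowels | swapcase

Check, running the answer program on each example:
  "yrlndps" -> "yrlndps" -> "YRLNDPS"
  "ufne" -> "fn" -> "FN"
  "quhic" -> "qhc" -> "QHC"
  "kzwmdk" -> "kzwmdk" -> "KZWMDK"
  "auyoxpdievp" -> "yxpdvp" -> "YXPDVP"
  "myensvnjvao" -> "mynsvnjv" -> "MYNSVNJV"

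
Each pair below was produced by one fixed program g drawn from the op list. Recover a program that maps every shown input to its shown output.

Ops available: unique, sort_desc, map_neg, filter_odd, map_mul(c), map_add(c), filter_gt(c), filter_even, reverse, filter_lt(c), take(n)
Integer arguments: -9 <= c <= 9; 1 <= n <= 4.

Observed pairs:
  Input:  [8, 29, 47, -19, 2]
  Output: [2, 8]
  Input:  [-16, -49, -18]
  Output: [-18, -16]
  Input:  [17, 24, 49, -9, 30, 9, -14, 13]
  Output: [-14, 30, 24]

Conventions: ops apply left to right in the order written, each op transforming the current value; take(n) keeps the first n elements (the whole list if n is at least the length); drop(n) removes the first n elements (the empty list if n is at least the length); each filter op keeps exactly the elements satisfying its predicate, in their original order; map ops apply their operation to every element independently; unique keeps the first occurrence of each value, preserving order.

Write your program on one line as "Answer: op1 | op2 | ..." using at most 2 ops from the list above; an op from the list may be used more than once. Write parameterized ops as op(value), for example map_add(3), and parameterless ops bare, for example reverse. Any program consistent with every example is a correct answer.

filter_even | reverse

Check, running the answer program on each example:
  [8, 29, 47, -19, 2] -> [8, 2] -> [2, 8]
  [-16, -49, -18] -> [-16, -18] -> [-18, -16]
  [17, 24, 49, -9, 30, 9, -14, 13] -> [24, 30, -14] -> [-14, 30, 24]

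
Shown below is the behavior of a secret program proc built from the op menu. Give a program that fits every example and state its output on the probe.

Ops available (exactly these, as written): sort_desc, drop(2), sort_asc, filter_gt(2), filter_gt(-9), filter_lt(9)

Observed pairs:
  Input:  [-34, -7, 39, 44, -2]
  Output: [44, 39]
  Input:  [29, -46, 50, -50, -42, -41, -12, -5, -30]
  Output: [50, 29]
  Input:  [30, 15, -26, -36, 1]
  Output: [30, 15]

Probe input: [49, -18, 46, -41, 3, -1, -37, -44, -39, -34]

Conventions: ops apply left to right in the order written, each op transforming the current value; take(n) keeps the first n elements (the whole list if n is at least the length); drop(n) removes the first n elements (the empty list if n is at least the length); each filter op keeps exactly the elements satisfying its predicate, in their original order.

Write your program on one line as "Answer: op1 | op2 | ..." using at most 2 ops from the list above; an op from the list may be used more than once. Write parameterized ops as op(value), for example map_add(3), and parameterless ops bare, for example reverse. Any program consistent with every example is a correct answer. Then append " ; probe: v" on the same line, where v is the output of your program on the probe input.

filter_gt(2) | sort_desc ; probe: [49, 46, 3]

Check, running the answer program on each example:
  [-34, -7, 39, 44, -2] -> [39, 44] -> [44, 39]
  [29, -46, 50, -50, -42, -41, -12, -5, -30] -> [29, 50] -> [50, 29]
  [30, 15, -26, -36, 1] -> [30, 15] -> [30, 15]
  probe: [49, -18, 46, -41, 3, -1, -37, -44, -39, -34] -> [49, 46, 3] -> [49, 46, 3]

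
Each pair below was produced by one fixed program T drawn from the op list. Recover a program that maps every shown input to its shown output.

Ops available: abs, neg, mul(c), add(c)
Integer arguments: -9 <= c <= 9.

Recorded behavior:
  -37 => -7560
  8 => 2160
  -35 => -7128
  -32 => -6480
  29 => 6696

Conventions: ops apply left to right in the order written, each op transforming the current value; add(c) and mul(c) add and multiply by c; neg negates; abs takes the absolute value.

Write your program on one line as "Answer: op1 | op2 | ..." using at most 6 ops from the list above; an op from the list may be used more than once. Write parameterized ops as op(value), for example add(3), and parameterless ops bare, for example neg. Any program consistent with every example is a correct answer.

add(2) | neg | mul(2) | mul(-9) | mul(-2) | mul(-6)

Check, running the answer program on each example:
  -37 -> -35 -> 35 -> 70 -> -630 -> 1260 -> -7560
  8 -> 10 -> -10 -> -20 -> 180 -> -360 -> 2160
  -35 -> -33 -> 33 -> 66 -> -594 -> 1188 -> -7128
  -32 -> -30 -> 30 -> 60 -> -540 -> 1080 -> -6480
  29 -> 31 -> -31 -> -62 -> 558 -> -1116 -> 6696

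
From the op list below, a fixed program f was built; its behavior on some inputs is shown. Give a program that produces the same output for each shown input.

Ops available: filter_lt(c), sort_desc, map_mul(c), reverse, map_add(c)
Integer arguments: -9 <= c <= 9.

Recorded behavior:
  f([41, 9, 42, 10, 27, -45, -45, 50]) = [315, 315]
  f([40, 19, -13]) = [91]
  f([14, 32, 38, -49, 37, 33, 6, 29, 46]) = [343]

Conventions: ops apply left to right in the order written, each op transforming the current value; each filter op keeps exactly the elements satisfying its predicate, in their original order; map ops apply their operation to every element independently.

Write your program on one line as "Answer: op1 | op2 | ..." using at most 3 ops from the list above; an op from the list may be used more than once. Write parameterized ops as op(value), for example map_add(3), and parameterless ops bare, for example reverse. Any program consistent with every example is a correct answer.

sort_desc | filter_lt(3) | map_mul(-7)

Check, running the answer program on each example:
  [41, 9, 42, 10, 27, -45, -45, 50] -> [50, 42, 41, 27, 10, 9, -45, -45] -> [-45, -45] -> [315, 315]
  [40, 19, -13] -> [40, 19, -13] -> [-13] -> [91]
  [14, 32, 38, -49, 37, 33, 6, 29, 46] -> [46, 38, 37, 33, 32, 29, 14, 6, -49] -> [-49] -> [343]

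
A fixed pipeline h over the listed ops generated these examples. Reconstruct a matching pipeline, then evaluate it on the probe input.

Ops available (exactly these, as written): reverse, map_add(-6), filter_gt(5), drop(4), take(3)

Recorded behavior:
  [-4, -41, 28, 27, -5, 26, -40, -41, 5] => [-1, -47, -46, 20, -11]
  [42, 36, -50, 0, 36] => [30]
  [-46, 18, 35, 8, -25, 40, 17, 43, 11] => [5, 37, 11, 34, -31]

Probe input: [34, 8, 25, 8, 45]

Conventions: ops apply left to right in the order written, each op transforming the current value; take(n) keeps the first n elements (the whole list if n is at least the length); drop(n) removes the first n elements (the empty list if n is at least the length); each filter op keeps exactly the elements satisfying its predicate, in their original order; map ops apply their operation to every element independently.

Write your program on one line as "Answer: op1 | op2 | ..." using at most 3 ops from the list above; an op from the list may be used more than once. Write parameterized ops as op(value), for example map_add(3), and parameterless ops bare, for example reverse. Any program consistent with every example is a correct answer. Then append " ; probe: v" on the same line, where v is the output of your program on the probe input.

drop(4) | map_add(-6) | reverse ; probe: [39]

Check, running the answer program on each example:
  [-4, -41, 28, 27, -5, 26, -40, -41, 5] -> [-5, 26, -40, -41, 5] -> [-11, 20, -46, -47, -1] -> [-1, -47, -46, 20, -11]
  [42, 36, -50, 0, 36] -> [36] -> [30] -> [30]
  [-46, 18, 35, 8, -25, 40, 17, 43, 11] -> [-25, 40, 17, 43, 11] -> [-31, 34, 11, 37, 5] -> [5, 37, 11, 34, -31]
  probe: [34, 8, 25, 8, 45] -> [45] -> [39] -> [39]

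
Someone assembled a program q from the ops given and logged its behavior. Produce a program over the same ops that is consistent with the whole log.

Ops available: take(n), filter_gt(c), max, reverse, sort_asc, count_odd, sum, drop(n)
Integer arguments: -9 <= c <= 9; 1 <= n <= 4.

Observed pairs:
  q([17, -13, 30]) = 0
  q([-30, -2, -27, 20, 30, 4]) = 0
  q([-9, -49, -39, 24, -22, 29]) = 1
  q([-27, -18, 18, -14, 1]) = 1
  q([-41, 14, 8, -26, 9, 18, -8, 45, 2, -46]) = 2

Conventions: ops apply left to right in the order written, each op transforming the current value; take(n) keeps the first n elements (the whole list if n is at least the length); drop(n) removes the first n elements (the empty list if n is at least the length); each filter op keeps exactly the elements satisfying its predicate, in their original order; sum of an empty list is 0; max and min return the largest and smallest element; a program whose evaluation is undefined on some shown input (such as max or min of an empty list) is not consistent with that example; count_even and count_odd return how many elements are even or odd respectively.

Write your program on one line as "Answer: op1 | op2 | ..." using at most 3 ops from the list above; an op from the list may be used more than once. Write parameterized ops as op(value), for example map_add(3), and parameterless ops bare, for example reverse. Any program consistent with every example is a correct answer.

drop(4) | count_odd

Check, running the answer program on each example:
  [17, -13, 30] -> [] -> 0
  [-30, -2, -27, 20, 30, 4] -> [30, 4] -> 0
  [-9, -49, -39, 24, -22, 29] -> [-22, 29] -> 1
  [-27, -18, 18, -14, 1] -> [1] -> 1
  [-41, 14, 8, -26, 9, 18, -8, 45, 2, -46] -> [9, 18, -8, 45, 2, -46] -> 2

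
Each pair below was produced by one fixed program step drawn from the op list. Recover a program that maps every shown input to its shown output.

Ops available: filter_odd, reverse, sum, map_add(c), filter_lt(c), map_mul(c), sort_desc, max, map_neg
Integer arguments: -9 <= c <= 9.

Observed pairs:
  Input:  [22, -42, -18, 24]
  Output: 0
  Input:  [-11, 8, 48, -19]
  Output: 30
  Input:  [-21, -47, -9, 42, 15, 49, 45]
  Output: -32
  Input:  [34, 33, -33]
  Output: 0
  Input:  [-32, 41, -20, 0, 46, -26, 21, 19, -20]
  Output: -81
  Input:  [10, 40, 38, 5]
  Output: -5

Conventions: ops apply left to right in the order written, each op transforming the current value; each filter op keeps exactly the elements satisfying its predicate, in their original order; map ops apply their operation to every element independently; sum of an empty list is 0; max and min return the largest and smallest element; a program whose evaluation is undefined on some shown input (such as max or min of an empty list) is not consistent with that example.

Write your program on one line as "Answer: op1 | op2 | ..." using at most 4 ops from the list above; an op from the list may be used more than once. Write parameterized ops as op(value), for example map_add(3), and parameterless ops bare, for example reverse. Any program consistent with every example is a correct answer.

map_neg | filter_odd | sort_desc | sum

Check, running the answer program on each example:
  [22, -42, -18, 24] -> [-22, 42, 18, -24] -> [] -> [] -> 0
  [-11, 8, 48, -19] -> [11, -8, -48, 19] -> [11, 19] -> [19, 11] -> 30
  [-21, -47, -9, 42, 15, 49, 45] -> [21, 47, 9, -42, -15, -49, -45] -> [21, 47, 9, -15, -49, -45] -> [47, 21, 9, -15, -45, -49] -> -32
  [34, 33, -33] -> [-34, -33, 33] -> [-33, 33] -> [33, -33] -> 0
  [-32, 41, -20, 0, 46, -26, 21, 19, -20] -> [32, -41, 20, 0, -46, 26, -21, -19, 20] -> [-41, -21, -19] -> [-19, -21, -41] -> -81
  [10, 40, 38, 5] -> [-10, -40, -38, -5] -> [-5] -> [-5] -> -5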